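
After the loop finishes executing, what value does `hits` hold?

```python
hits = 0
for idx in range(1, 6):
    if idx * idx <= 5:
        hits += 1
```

Let's trace through this code step by step.

Initialize: hits = 0
Entering loop: for idx in range(1, 6):
After iteration 1: idx = 1, hits = 1
After iteration 2: idx = 2, hits = 2
After iteration 3: idx = 3, hits = 2
After iteration 4: idx = 4, hits = 2
After iteration 5: idx = 5, hits = 2
Loop ends.

Final answer: 2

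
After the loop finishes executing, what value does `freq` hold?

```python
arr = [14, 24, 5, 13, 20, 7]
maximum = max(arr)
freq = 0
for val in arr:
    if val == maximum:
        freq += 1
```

Let's trace through this code step by step.

Initialize: arr = [14, 24, 5, 13, 20, 7]
Initialize: maximum = 24
Initialize: freq = 0
Entering loop: for val in arr:
After iteration 1: val = 14, freq = 0
After iteration 2: val = 24, freq = 1
After iteration 3: val = 5, freq = 1
After iteration 4: val = 13, freq = 1
After iteration 5: val = 20, freq = 1
After iteration 6: val = 7, freq = 1
Loop ends.

Final answer: 1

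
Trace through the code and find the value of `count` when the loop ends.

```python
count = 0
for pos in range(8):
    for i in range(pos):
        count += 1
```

Let's trace through this code step by step.

Initialize: count = 0
Entering loop: for pos in range(8):
After iteration 1: pos = 0, count = 0
After iteration 2: pos = 1, count = 1, i = 0
After iteration 3: pos = 2, count = 3, i = 1
After iteration 4: pos = 3, count = 6, i = 2
After iteration 5: pos = 4, count = 10, i = 3
After iteration 6: pos = 5, count = 15, i = 4
After iteration 7: pos = 6, count = 21, i = 5
After iteration 8: pos = 7, count = 28, i = 6
Loop ends.

Final answer: 28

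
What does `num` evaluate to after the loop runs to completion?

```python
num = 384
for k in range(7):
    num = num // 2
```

Let's trace through this code step by step.

Initialize: num = 384
Entering loop: for k in range(7):
After iteration 1: k = 0, num = 192
After iteration 2: k = 1, num = 96
After iteration 3: k = 2, num = 48
After iteration 4: k = 3, num = 24
After iteration 5: k = 4, num = 12
After iteration 6: k = 5, num = 6
After iteration 7: k = 6, num = 3
Loop ends.

Final answer: 3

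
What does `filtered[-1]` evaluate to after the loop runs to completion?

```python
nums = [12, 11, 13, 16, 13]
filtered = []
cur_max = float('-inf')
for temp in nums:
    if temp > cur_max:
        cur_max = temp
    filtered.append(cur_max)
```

Let's trace through this code step by step.

Initialize: nums = [12, 11, 13, 16, 13]
Initialize: filtered = []
Initialize: cur_max = -inf
Entering loop: for temp in nums:
After iteration 1: temp = 12, filtered = [12], cur_max = 12
After iteration 2: temp = 11, filtered = [12, 12], cur_max = 12
After iteration 3: temp = 13, filtered = [12, 12, 13], cur_max = 13
After iteration 4: temp = 16, filtered = [12, 12, 13, 16], cur_max = 16
After iteration 5: temp = 13, filtered = [12, 12, 13, 16, 16], cur_max = 16
Loop ends.
filtered[-1] = 16

Final answer: 16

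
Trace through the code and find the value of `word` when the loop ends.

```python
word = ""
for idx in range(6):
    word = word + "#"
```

Let's trace through this code step by step.

Initialize: word = ''
Entering loop: for idx in range(6):
After iteration 1: idx = 0, word = '#'
After iteration 2: idx = 1, word = '##'
After iteration 3: idx = 2, word = '###'
After iteration 4: idx = 3, word = '####'
After iteration 5: idx = 4, word = '#####'
After iteration 6: idx = 5, word = '######'
Loop ends.

Final answer: '######'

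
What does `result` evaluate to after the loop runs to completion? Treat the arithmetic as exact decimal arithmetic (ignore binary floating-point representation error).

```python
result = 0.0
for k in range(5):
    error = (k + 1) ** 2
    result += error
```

Let's trace through this code step by step.

Initialize: result = 0.0
Entering loop: for k in range(5):
After iteration 1: k = 0, result = 1.0, error = 1
After iteration 2: k = 1, result = 5.0, error = 4
After iteration 3: k = 2, result = 14.0, error = 9
After iteration 4: k = 3, result = 30.0, error = 16
After iteration 5: k = 4, result = 55.0, error = 25
Loop ends.

Final answer: 55.0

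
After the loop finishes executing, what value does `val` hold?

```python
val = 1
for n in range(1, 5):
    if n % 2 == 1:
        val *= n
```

Let's trace through this code step by step.

Initialize: val = 1
Entering loop: for n in range(1, 5):
After iteration 1: n = 1, val = 1
After iteration 2: n = 2, val = 1
After iteration 3: n = 3, val = 3
After iteration 4: n = 4, val = 3
Loop ends.

Final answer: 3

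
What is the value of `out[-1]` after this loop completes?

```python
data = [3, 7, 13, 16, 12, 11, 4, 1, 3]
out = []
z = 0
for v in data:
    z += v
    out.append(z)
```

Let's trace through this code step by step.

Initialize: data = [3, 7, 13, 16, 12, 11, 4, 1, 3]
Initialize: out = []
Initialize: z = 0
Entering loop: for v in data:
After iteration 1: v = 3, out = [3], z = 3
After iteration 2: v = 7, out = [3, 10], z = 10
After iteration 3: v = 13, out = [3, 10, 23], z = 23
After iteration 4: v = 16, out = [3, 10, 23, 39], z = 39
After iteration 5: v = 12, out = [3, 10, 23, 39, 51], z = 51
After iteration 6: v = 11, out = [3, 10, 23, 39, 51, 62], z = 62
After iteration 7: v = 4, out = [3, 10, 23, 39, 51, 62, 66], z = 66
After iteration 8: v = 1, out = [3, 10, 23, 39, 51, 62, 66, 67], z = 67
After iteration 9: v = 3, out = [3, 10, 23, 39, 51, 62, 66, 67, 70], z = 70
Loop ends.
out[-1] = 70

Final answer: 70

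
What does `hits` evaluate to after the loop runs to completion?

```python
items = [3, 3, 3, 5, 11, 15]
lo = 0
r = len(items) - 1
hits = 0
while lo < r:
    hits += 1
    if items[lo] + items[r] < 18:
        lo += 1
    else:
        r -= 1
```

Let's trace through this code step by step.

Initialize: items = [3, 3, 3, 5, 11, 15]
Initialize: lo = 0
Initialize: r = 5
Initialize: hits = 0
Entering loop: while lo < r:
After iteration 1: lo = 0, r = 4, hits = 1
After iteration 2: lo = 1, r = 4, hits = 2
After iteration 3: lo = 2, r = 4, hits = 3
After iteration 4: lo = 3, r = 4, hits = 4
After iteration 5: lo = 4, r = 4, hits = 5
Loop ends.

Final answer: 5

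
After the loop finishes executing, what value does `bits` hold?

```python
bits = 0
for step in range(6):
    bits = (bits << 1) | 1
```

Let's trace through this code step by step.

Initialize: bits = 0
Entering loop: for step in range(6):
After iteration 1: step = 0, bits = 1
After iteration 2: step = 1, bits = 3
After iteration 3: step = 2, bits = 7
After iteration 4: step = 3, bits = 15
After iteration 5: step = 4, bits = 31
After iteration 6: step = 5, bits = 63
Loop ends.

Final answer: 63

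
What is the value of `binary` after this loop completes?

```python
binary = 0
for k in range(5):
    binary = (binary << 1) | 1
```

Let's trace through this code step by step.

Initialize: binary = 0
Entering loop: for k in range(5):
After iteration 1: k = 0, binary = 1
After iteration 2: k = 1, binary = 3
After iteration 3: k = 2, binary = 7
After iteration 4: k = 3, binary = 15
After iteration 5: k = 4, binary = 31
Loop ends.

Final answer: 31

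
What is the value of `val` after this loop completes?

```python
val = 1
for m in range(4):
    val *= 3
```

Let's trace through this code step by step.

Initialize: val = 1
Entering loop: for m in range(4):
After iteration 1: m = 0, val = 3
After iteration 2: m = 1, val = 9
After iteration 3: m = 2, val = 27
After iteration 4: m = 3, val = 81
Loop ends.

Final answer: 81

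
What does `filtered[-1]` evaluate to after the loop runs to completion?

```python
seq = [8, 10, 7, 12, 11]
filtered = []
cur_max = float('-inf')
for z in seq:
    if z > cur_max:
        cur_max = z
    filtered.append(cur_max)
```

Let's trace through this code step by step.

Initialize: seq = [8, 10, 7, 12, 11]
Initialize: filtered = []
Initialize: cur_max = -inf
Entering loop: for z in seq:
After iteration 1: z = 8, filtered = [8], cur_max = 8
After iteration 2: z = 10, filtered = [8, 10], cur_max = 10
After iteration 3: z = 7, filtered = [8, 10, 10], cur_max = 10
After iteration 4: z = 12, filtered = [8, 10, 10, 12], cur_max = 12
After iteration 5: z = 11, filtered = [8, 10, 10, 12, 12], cur_max = 12
Loop ends.
filtered[-1] = 12

Final answer: 12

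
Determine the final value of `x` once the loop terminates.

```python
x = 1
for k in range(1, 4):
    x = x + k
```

Let's trace through this code step by step.

Initialize: x = 1
Entering loop: for k in range(1, 4):
After iteration 1: k = 1, x = 2
After iteration 2: k = 2, x = 4
After iteration 3: k = 3, x = 7
Loop ends.

Final answer: 7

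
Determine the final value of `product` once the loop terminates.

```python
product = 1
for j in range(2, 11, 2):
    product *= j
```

Let's trace through this code step by step.

Initialize: product = 1
Entering loop: for j in range(2, 11, 2):
After iteration 1: j = 2, product = 2
After iteration 2: j = 4, product = 8
After iteration 3: j = 6, product = 48
After iteration 4: j = 8, product = 384
After iteration 5: j = 10, product = 3840
Loop ends.

Final answer: 3840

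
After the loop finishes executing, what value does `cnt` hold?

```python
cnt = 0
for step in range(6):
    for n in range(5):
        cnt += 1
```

Let's trace through this code step by step.

Initialize: cnt = 0
Entering loop: for step in range(6):
After iteration 1: step = 0, cnt = 5
After iteration 2: step = 1, cnt = 10
After iteration 3: step = 2, cnt = 15
After iteration 4: step = 3, cnt = 20
After iteration 5: step = 4, cnt = 25
After iteration 6: step = 5, cnt = 30
Loop ends.

Final answer: 30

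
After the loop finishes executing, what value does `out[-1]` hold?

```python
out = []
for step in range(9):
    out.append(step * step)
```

Let's trace through this code step by step.

Initialize: out = []
Entering loop: for step in range(9):
After iteration 1: step = 0, out = [0]
After iteration 2: step = 1, out = [0, 1]
After iteration 3: step = 2, out = [0, 1, 4]
After iteration 4: step = 3, out = [0, 1, 4, 9]
After iteration 5: step = 4, out = [0, 1, 4, 9, 16]
After iteration 6: step = 5, out = [0, 1, 4, 9, 16, 25]
After iteration 7: step = 6, out = [0, 1, 4, 9, 16, 25, 36]
After iteration 8: step = 7, out = [0, 1, 4, 9, 16, 25, 36, 49]
After iteration 9: step = 8, out = [0, 1, 4, 9, 16, 25, 36, 49, 64]
Loop ends.
out[-1] = 64

Final answer: 64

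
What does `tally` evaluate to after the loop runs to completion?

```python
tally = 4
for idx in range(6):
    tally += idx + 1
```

Let's trace through this code step by step.

Initialize: tally = 4
Entering loop: for idx in range(6):
After iteration 1: idx = 0, tally = 5
After iteration 2: idx = 1, tally = 7
After iteration 3: idx = 2, tally = 10
After iteration 4: idx = 3, tally = 14
After iteration 5: idx = 4, tally = 19
After iteration 6: idx = 5, tally = 25
Loop ends.

Final answer: 25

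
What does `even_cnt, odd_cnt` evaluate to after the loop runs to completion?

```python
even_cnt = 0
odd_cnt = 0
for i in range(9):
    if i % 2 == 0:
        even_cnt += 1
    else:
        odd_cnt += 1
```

Let's trace through this code step by step.

Initialize: even_cnt = 0
Initialize: odd_cnt = 0
Entering loop: for i in range(9):
After iteration 1: i = 0, even_cnt = 1, odd_cnt = 0
After iteration 2: i = 1, even_cnt = 1, odd_cnt = 1
After iteration 3: i = 2, even_cnt = 2, odd_cnt = 1
After iteration 4: i = 3, even_cnt = 2, odd_cnt = 2
After iteration 5: i = 4, even_cnt = 3, odd_cnt = 2
After iteration 6: i = 5, even_cnt = 3, odd_cnt = 3
After iteration 7: i = 6, even_cnt = 4, odd_cnt = 3
After iteration 8: i = 7, even_cnt = 4, odd_cnt = 4
After iteration 9: i = 8, even_cnt = 5, odd_cnt = 4
Loop ends.

Final answer: 5, 4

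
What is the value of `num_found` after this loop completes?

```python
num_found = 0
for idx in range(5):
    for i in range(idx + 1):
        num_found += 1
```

Let's trace through this code step by step.

Initialize: num_found = 0
Entering loop: for idx in range(5):
After iteration 1: idx = 0, num_found = 1, i = 0
After iteration 2: idx = 1, num_found = 3, i = 1
After iteration 3: idx = 2, num_found = 6, i = 2
After iteration 4: idx = 3, num_found = 10, i = 3
After iteration 5: idx = 4, num_found = 15, i = 4
Loop ends.

Final answer: 15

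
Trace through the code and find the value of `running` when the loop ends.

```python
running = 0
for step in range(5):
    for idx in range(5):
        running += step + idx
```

Let's trace through this code step by step.

Initialize: running = 0
Entering loop: for step in range(5):
After iteration 1: step = 0, running = 10
After iteration 2: step = 1, running = 25
After iteration 3: step = 2, running = 45
After iteration 4: step = 3, running = 70
After iteration 5: step = 4, running = 100
Loop ends.

Final answer: 100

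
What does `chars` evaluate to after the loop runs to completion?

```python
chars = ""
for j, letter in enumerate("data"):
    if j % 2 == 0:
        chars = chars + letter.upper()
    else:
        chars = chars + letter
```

Let's trace through this code step by step.

Initialize: chars = ''
Entering loop: for j, letter in enumerate("data"):
After iteration 1: j = 0, letter = 'd', chars = 'D'
After iteration 2: j = 1, letter = 'a', chars = 'Da'
After iteration 3: j = 2, letter = 't', chars = 'DaT'
After iteration 4: j = 3, letter = 'a', chars = 'DaTa'
Loop ends.

Final answer: 'DaTa'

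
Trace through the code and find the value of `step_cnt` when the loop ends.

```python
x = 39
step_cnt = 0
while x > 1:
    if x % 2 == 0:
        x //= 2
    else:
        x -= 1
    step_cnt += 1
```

Let's trace through this code step by step.

Initialize: x = 39
Initialize: step_cnt = 0
Entering loop: while x > 1:
After iteration 1: x = 38, step_cnt = 1
After iteration 2: x = 19, step_cnt = 2
After iteration 3: x = 18, step_cnt = 3
After iteration 4: x = 9, step_cnt = 4
After iteration 5: x = 8, step_cnt = 5
After iteration 6: x = 4, step_cnt = 6
After iteration 7: x = 2, step_cnt = 7
After iteration 8: x = 1, step_cnt = 8
Loop ends.

Final answer: 8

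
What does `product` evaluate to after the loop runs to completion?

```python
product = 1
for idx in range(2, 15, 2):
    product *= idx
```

Let's trace through this code step by step.

Initialize: product = 1
Entering loop: for idx in range(2, 15, 2):
After iteration 1: idx = 2, product = 2
After iteration 2: idx = 4, product = 8
After iteration 3: idx = 6, product = 48
After iteration 4: idx = 8, product = 384
After iteration 5: idx = 10, product = 3840
After iteration 6: idx = 12, product = 46080
After iteration 7: idx = 14, product = 645120
Loop ends.

Final answer: 645120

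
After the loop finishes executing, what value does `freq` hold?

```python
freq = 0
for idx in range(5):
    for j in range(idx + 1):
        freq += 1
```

Let's trace through this code step by step.

Initialize: freq = 0
Entering loop: for idx in range(5):
After iteration 1: idx = 0, freq = 1, j = 0
After iteration 2: idx = 1, freq = 3, j = 1
After iteration 3: idx = 2, freq = 6, j = 2
After iteration 4: idx = 3, freq = 10, j = 3
After iteration 5: idx = 4, freq = 15, j = 4
Loop ends.

Final answer: 15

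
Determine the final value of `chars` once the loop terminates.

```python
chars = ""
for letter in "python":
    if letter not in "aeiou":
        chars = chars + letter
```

Let's trace through this code step by step.

Initialize: chars = ''
Entering loop: for letter in "python":
After iteration 1: letter = 'p', chars = 'p'
After iteration 2: letter = 'y', chars = 'py'
After iteration 3: letter = 't', chars = 'pyt'
After iteration 4: letter = 'h', chars = 'pyth'
After iteration 5: letter = 'o', chars = 'pyth'
After iteration 6: letter = 'n', chars = 'pythn'
Loop ends.

Final answer: 'pythn'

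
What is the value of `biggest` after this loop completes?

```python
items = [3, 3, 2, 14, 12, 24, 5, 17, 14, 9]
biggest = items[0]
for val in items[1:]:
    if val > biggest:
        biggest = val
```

Let's trace through this code step by step.

Initialize: items = [3, 3, 2, 14, 12, 24, 5, 17, 14, 9]
Initialize: biggest = 3
Entering loop: for val in items[1:]:
After iteration 1: val = 3, biggest = 3
After iteration 2: val = 2, biggest = 3
After iteration 3: val = 14, biggest = 14
After iteration 4: val = 12, biggest = 14
After iteration 5: val = 24, biggest = 24
After iteration 6: val = 5, biggest = 24
After iteration 7: val = 17, biggest = 24
After iteration 8: val = 14, biggest = 24
After iteration 9: val = 9, biggest = 24
Loop ends.

Final answer: 24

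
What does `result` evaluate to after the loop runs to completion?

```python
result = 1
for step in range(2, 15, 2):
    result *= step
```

Let's trace through this code step by step.

Initialize: result = 1
Entering loop: for step in range(2, 15, 2):
After iteration 1: step = 2, result = 2
After iteration 2: step = 4, result = 8
After iteration 3: step = 6, result = 48
After iteration 4: step = 8, result = 384
After iteration 5: step = 10, result = 3840
After iteration 6: step = 12, result = 46080
After iteration 7: step = 14, result = 645120
Loop ends.

Final answer: 645120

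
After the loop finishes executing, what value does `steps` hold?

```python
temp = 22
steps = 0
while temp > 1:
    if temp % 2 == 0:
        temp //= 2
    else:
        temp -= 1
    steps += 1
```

Let's trace through this code step by step.

Initialize: temp = 22
Initialize: steps = 0
Entering loop: while temp > 1:
After iteration 1: temp = 11, steps = 1
After iteration 2: temp = 10, steps = 2
After iteration 3: temp = 5, steps = 3
After iteration 4: temp = 4, steps = 4
After iteration 5: temp = 2, steps = 5
After iteration 6: temp = 1, steps = 6
Loop ends.

Final answer: 6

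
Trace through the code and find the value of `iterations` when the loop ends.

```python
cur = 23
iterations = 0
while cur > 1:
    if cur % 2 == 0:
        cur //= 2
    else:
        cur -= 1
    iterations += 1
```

Let's trace through this code step by step.

Initialize: cur = 23
Initialize: iterations = 0
Entering loop: while cur > 1:
After iteration 1: cur = 22, iterations = 1
After iteration 2: cur = 11, iterations = 2
After iteration 3: cur = 10, iterations = 3
After iteration 4: cur = 5, iterations = 4
After iteration 5: cur = 4, iterations = 5
After iteration 6: cur = 2, iterations = 6
After iteration 7: cur = 1, iterations = 7
Loop ends.

Final answer: 7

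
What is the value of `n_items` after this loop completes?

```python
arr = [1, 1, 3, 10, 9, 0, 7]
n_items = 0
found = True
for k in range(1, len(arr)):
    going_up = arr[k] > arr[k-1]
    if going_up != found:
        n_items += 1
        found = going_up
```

Let's trace through this code step by step.

Initialize: arr = [1, 1, 3, 10, 9, 0, 7]
Initialize: n_items = 0
Initialize: found = True
Entering loop: for k in range(1, len(arr)):
After iteration 1: k = 1, n_items = 1, found = False, going_up = False
After iteration 2: k = 2, n_items = 2, found = True, going_up = True
After iteration 3: k = 3, n_items = 2, found = True, going_up = True
After iteration 4: k = 4, n_items = 3, found = False, going_up = False
After iteration 5: k = 5, n_items = 3, found = False, going_up = False
After iteration 6: k = 6, n_items = 4, found = True, going_up = True
Loop ends.

Final answer: 4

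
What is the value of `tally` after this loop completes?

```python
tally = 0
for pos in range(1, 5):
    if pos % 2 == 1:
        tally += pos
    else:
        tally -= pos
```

Let's trace through this code step by step.

Initialize: tally = 0
Entering loop: for pos in range(1, 5):
After iteration 1: pos = 1, tally = 1
After iteration 2: pos = 2, tally = -1
After iteration 3: pos = 3, tally = 2
After iteration 4: pos = 4, tally = -2
Loop ends.

Final answer: -2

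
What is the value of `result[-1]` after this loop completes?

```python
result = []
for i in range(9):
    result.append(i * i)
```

Let's trace through this code step by step.

Initialize: result = []
Entering loop: for i in range(9):
After iteration 1: i = 0, result = [0]
After iteration 2: i = 1, result = [0, 1]
After iteration 3: i = 2, result = [0, 1, 4]
After iteration 4: i = 3, result = [0, 1, 4, 9]
After iteration 5: i = 4, result = [0, 1, 4, 9, 16]
After iteration 6: i = 5, result = [0, 1, 4, 9, 16, 25]
After iteration 7: i = 6, result = [0, 1, 4, 9, 16, 25, 36]
After iteration 8: i = 7, result = [0, 1, 4, 9, 16, 25, 36, 49]
After iteration 9: i = 8, result = [0, 1, 4, 9, 16, 25, 36, 49, 64]
Loop ends.
result[-1] = 64

Final answer: 64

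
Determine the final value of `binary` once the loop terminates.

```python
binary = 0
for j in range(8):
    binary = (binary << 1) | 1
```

Let's trace through this code step by step.

Initialize: binary = 0
Entering loop: for j in range(8):
After iteration 1: j = 0, binary = 1
After iteration 2: j = 1, binary = 3
After iteration 3: j = 2, binary = 7
After iteration 4: j = 3, binary = 15
After iteration 5: j = 4, binary = 31
After iteration 6: j = 5, binary = 63
After iteration 7: j = 6, binary = 127
After iteration 8: j = 7, binary = 255
Loop ends.

Final answer: 255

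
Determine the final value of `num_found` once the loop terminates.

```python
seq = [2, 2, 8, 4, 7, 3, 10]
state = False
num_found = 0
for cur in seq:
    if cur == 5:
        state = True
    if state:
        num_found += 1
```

Let's trace through this code step by step.

Initialize: seq = [2, 2, 8, 4, 7, 3, 10]
Initialize: state = False
Initialize: num_found = 0
Entering loop: for cur in seq:
After iteration 1: cur = 2, num_found = 0
After iteration 2: cur = 2, num_found = 0
After iteration 3: cur = 8, num_found = 0
After iteration 4: cur = 4, num_found = 0
After iteration 5: cur = 7, num_found = 0
After iteration 6: cur = 3, num_found = 0
After iteration 7: cur = 10, num_found = 0
Loop ends.

Final answer: 0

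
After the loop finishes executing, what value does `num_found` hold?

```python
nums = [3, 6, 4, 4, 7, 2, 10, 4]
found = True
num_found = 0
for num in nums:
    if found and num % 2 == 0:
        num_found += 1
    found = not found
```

Let's trace through this code step by step.

Initialize: nums = [3, 6, 4, 4, 7, 2, 10, 4]
Initialize: found = True
Initialize: num_found = 0
Entering loop: for num in nums:
After iteration 1: num = 3, found = False, num_found = 0
After iteration 2: num = 6, found = True, num_found = 0
After iteration 3: num = 4, found = False, num_found = 1
After iteration 4: num = 4, found = True, num_found = 1
After iteration 5: num = 7, found = False, num_found = 1
After iteration 6: num = 2, found = True, num_found = 1
After iteration 7: num = 10, found = False, num_found = 2
After iteration 8: num = 4, found = True, num_found = 2
Loop ends.

Final answer: 2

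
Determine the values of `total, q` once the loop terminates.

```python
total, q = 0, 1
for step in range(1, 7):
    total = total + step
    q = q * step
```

Let's trace through this code step by step.

Initialize: total = 0
Initialize: q = 1
Entering loop: for step in range(1, 7):
After iteration 1: step = 1, total = 1, q = 1
After iteration 2: step = 2, total = 3, q = 2
After iteration 3: step = 3, total = 6, q = 6
After iteration 4: step = 4, total = 10, q = 24
After iteration 5: step = 5, total = 15, q = 120
After iteration 6: step = 6, total = 21, q = 720
Loop ends.

Final answer: 21, 720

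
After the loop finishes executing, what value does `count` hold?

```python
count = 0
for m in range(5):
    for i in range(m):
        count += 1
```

Let's trace through this code step by step.

Initialize: count = 0
Entering loop: for m in range(5):
After iteration 1: m = 0, count = 0
After iteration 2: m = 1, count = 1, i = 0
After iteration 3: m = 2, count = 3, i = 1
After iteration 4: m = 3, count = 6, i = 2
After iteration 5: m = 4, count = 10, i = 3
Loop ends.

Final answer: 10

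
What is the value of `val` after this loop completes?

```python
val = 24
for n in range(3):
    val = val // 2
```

Let's trace through this code step by step.

Initialize: val = 24
Entering loop: for n in range(3):
After iteration 1: n = 0, val = 12
After iteration 2: n = 1, val = 6
After iteration 3: n = 2, val = 3
Loop ends.

Final answer: 3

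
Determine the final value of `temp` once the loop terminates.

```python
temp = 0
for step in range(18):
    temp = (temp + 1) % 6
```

Let's trace through this code step by step.

Initialize: temp = 0
Entering loop: for step in range(18):
After iteration 1: step = 0, temp = 1
After iteration 2: step = 1, temp = 2
After iteration 3: step = 2, temp = 3
After iteration 4: step = 3, temp = 4
After iteration 5: step = 4, temp = 5
After iteration 6: step = 5, temp = 0
After iteration 7: step = 6, temp = 1
After iteration 8: step = 7, temp = 2
After iteration 9: step = 8, temp = 3
After iteration 10: step = 9, temp = 4
After iteration 11: step = 10, temp = 5
After iteration 12: step = 11, temp = 0
After iteration 13: step = 12, temp = 1
After iteration 14: step = 13, temp = 2
After iteration 15: step = 14, temp = 3
After iteration 16: step = 15, temp = 4
After iteration 17: step = 16, temp = 5
After iteration 18: step = 17, temp = 0
Loop ends.

Final answer: 0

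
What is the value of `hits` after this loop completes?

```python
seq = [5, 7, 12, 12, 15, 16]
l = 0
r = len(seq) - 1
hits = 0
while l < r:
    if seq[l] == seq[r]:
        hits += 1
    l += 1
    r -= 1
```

Let's trace through this code step by step.

Initialize: seq = [5, 7, 12, 12, 15, 16]
Initialize: l = 0
Initialize: r = 5
Initialize: hits = 0
Entering loop: while l < r:
After iteration 1: l = 1, r = 4, hits = 0
After iteration 2: l = 2, r = 3, hits = 0
After iteration 3: l = 3, r = 2, hits = 1
Loop ends.

Final answer: 1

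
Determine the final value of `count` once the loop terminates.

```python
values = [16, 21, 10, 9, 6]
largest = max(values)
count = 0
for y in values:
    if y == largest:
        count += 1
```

Let's trace through this code step by step.

Initialize: values = [16, 21, 10, 9, 6]
Initialize: largest = 21
Initialize: count = 0
Entering loop: for y in values:
After iteration 1: y = 16, count = 0
After iteration 2: y = 21, count = 1
After iteration 3: y = 10, count = 1
After iteration 4: y = 9, count = 1
After iteration 5: y = 6, count = 1
Loop ends.

Final answer: 1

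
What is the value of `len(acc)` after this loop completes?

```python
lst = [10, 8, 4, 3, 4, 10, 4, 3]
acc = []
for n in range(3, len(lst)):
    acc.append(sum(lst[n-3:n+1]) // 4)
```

Let's trace through this code step by step.

Initialize: lst = [10, 8, 4, 3, 4, 10, 4, 3]
Initialize: acc = []
Entering loop: for n in range(3, len(lst)):
After iteration 1: n = 3, acc = [6]
After iteration 2: n = 4, acc = [6, 4]
After iteration 3: n = 5, acc = [6, 4, 5]
After iteration 4: n = 6, acc = [6, 4, 5, 5]
After iteration 5: n = 7, acc = [6, 4, 5, 5, 5]
Loop ends.
len(acc) = 5

Final answer: 5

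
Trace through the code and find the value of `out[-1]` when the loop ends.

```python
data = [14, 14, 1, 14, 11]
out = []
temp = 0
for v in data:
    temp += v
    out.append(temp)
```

Let's trace through this code step by step.

Initialize: data = [14, 14, 1, 14, 11]
Initialize: out = []
Initialize: temp = 0
Entering loop: for v in data:
After iteration 1: v = 14, out = [14], temp = 14
After iteration 2: v = 14, out = [14, 28], temp = 28
After iteration 3: v = 1, out = [14, 28, 29], temp = 29
After iteration 4: v = 14, out = [14, 28, 29, 43], temp = 43
After iteration 5: v = 11, out = [14, 28, 29, 43, 54], temp = 54
Loop ends.
out[-1] = 54

Final answer: 54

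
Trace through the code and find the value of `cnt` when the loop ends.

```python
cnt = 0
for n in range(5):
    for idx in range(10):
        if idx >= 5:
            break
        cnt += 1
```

Let's trace through this code step by step.

Initialize: cnt = 0
Entering loop: for n in range(5):
After iteration 1: n = 0, cnt = 5
After iteration 2: n = 1, cnt = 10
After iteration 3: n = 2, cnt = 15
After iteration 4: n = 3, cnt = 20
After iteration 5: n = 4, cnt = 25
Loop ends.

Final answer: 25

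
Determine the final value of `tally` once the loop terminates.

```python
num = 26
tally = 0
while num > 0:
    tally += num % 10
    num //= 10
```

Let's trace through this code step by step.

Initialize: num = 26
Initialize: tally = 0
Entering loop: while num > 0:
After iteration 1: num = 2, tally = 6
After iteration 2: num = 0, tally = 8
Loop ends.

Final answer: 8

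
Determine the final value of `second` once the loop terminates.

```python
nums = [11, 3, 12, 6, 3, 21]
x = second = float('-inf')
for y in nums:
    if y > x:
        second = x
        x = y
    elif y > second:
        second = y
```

Let's trace through this code step by step.

Initialize: nums = [11, 3, 12, 6, 3, 21]
Initialize: x = -inf
Initialize: second = -inf
Entering loop: for y in nums:
After iteration 1: y = 11, x = 11, second = -inf
After iteration 2: y = 3, x = 11, second = 3
After iteration 3: y = 12, x = 12, second = 11
After iteration 4: y = 6, x = 12, second = 11
After iteration 5: y = 3, x = 12, second = 11
After iteration 6: y = 21, x = 21, second = 12
Loop ends.

Final answer: 12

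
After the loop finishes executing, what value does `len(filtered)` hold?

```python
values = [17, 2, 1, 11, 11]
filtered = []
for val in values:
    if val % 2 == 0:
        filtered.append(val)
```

Let's trace through this code step by step.

Initialize: values = [17, 2, 1, 11, 11]
Initialize: filtered = []
Entering loop: for val in values:
After iteration 1: val = 17, filtered = []
After iteration 2: val = 2, filtered = [2]
After iteration 3: val = 1, filtered = [2]
After iteration 4: val = 11, filtered = [2]
After iteration 5: val = 11, filtered = [2]
Loop ends.
len(filtered) = 1

Final answer: 1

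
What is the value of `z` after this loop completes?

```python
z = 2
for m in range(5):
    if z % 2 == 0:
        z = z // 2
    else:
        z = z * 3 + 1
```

Let's trace through this code step by step.

Initialize: z = 2
Entering loop: for m in range(5):
After iteration 1: m = 0, z = 1
After iteration 2: m = 1, z = 4
After iteration 3: m = 2, z = 2
After iteration 4: m = 3, z = 1
After iteration 5: m = 4, z = 4
Loop ends.

Final answer: 4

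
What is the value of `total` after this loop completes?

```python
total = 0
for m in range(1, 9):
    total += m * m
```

Let's trace through this code step by step.

Initialize: total = 0
Entering loop: for m in range(1, 9):
After iteration 1: m = 1, total = 1
After iteration 2: m = 2, total = 5
After iteration 3: m = 3, total = 14
After iteration 4: m = 4, total = 30
After iteration 5: m = 5, total = 55
After iteration 6: m = 6, total = 91
After iteration 7: m = 7, total = 140
After iteration 8: m = 8, total = 204
Loop ends.

Final answer: 204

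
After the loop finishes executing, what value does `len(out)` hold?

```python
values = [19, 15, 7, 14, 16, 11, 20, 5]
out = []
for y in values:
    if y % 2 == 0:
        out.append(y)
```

Let's trace through this code step by step.

Initialize: values = [19, 15, 7, 14, 16, 11, 20, 5]
Initialize: out = []
Entering loop: for y in values:
After iteration 1: y = 19, out = []
After iteration 2: y = 15, out = []
After iteration 3: y = 7, out = []
After iteration 4: y = 14, out = [14]
After iteration 5: y = 16, out = [14, 16]
After iteration 6: y = 11, out = [14, 16]
After iteration 7: y = 20, out = [14, 16, 20]
After iteration 8: y = 5, out = [14, 16, 20]
Loop ends.
len(out) = 3

Final answer: 3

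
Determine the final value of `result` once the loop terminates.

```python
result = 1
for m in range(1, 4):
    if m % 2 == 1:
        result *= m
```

Let's trace through this code step by step.

Initialize: result = 1
Entering loop: for m in range(1, 4):
After iteration 1: m = 1, result = 1
After iteration 2: m = 2, result = 1
After iteration 3: m = 3, result = 3
Loop ends.

Final answer: 3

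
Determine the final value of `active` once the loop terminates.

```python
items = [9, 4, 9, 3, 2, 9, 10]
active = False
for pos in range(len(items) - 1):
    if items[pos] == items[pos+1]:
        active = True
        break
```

Let's trace through this code step by step.

Initialize: items = [9, 4, 9, 3, 2, 9, 10]
Initialize: active = False
Entering loop: for pos in range(len(items) - 1):
After iteration 1: pos = 0, active = False
After iteration 2: pos = 1, active = False
After iteration 3: pos = 2, active = False
After iteration 4: pos = 3, active = False
After iteration 5: pos = 4, active = False
After iteration 6: pos = 5, active = False
Loop ends.

Final answer: False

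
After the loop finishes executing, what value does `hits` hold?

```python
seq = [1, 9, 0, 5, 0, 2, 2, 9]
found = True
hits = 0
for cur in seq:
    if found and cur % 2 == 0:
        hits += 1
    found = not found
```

Let's trace through this code step by step.

Initialize: seq = [1, 9, 0, 5, 0, 2, 2, 9]
Initialize: found = True
Initialize: hits = 0
Entering loop: for cur in seq:
After iteration 1: cur = 1, found = False, hits = 0
After iteration 2: cur = 9, found = True, hits = 0
After iteration 3: cur = 0, found = False, hits = 1
After iteration 4: cur = 5, found = True, hits = 1
After iteration 5: cur = 0, found = False, hits = 2
After iteration 6: cur = 2, found = True, hits = 2
After iteration 7: cur = 2, found = False, hits = 3
After iteration 8: cur = 9, found = True, hits = 3
Loop ends.

Final answer: 3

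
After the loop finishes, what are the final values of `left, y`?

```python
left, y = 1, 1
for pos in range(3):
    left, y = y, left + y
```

Let's trace through this code step by step.

Initialize: left = 1
Initialize: y = 1
Entering loop: for pos in range(3):
After iteration 1: pos = 0, left = 1, y = 2
After iteration 2: pos = 1, left = 2, y = 3
After iteration 3: pos = 2, left = 3, y = 5
Loop ends.

Final answer: 3, 5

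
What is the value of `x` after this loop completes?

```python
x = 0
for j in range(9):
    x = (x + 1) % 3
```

Let's trace through this code step by step.

Initialize: x = 0
Entering loop: for j in range(9):
After iteration 1: j = 0, x = 1
After iteration 2: j = 1, x = 2
After iteration 3: j = 2, x = 0
After iteration 4: j = 3, x = 1
After iteration 5: j = 4, x = 2
After iteration 6: j = 5, x = 0
After iteration 7: j = 6, x = 1
After iteration 8: j = 7, x = 2
After iteration 9: j = 8, x = 0
Loop ends.

Final answer: 0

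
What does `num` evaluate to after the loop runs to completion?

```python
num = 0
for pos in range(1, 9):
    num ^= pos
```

Let's trace through this code step by step.

Initialize: num = 0
Entering loop: for pos in range(1, 9):
After iteration 1: pos = 1, num = 1
After iteration 2: pos = 2, num = 3
After iteration 3: pos = 3, num = 0
After iteration 4: pos = 4, num = 4
After iteration 5: pos = 5, num = 1
After iteration 6: pos = 6, num = 7
After iteration 7: pos = 7, num = 0
After iteration 8: pos = 8, num = 8
Loop ends.

Final answer: 8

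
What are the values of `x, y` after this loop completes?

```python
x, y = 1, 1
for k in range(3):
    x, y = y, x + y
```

Let's trace through this code step by step.

Initialize: x = 1
Initialize: y = 1
Entering loop: for k in range(3):
After iteration 1: k = 0, x = 1, y = 2
After iteration 2: k = 1, x = 2, y = 3
After iteration 3: k = 2, x = 3, y = 5
Loop ends.

Final answer: 3, 5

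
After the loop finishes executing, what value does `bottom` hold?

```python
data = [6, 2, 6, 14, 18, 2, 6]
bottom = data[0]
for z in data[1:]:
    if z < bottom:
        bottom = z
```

Let's trace through this code step by step.

Initialize: data = [6, 2, 6, 14, 18, 2, 6]
Initialize: bottom = 6
Entering loop: for z in data[1:]:
After iteration 1: z = 2, bottom = 2
After iteration 2: z = 6, bottom = 2
After iteration 3: z = 14, bottom = 2
After iteration 4: z = 18, bottom = 2
After iteration 5: z = 2, bottom = 2
After iteration 6: z = 6, bottom = 2
Loop ends.

Final answer: 2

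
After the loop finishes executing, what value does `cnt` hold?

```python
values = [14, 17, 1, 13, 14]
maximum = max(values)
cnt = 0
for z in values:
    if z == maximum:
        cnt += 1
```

Let's trace through this code step by step.

Initialize: values = [14, 17, 1, 13, 14]
Initialize: maximum = 17
Initialize: cnt = 0
Entering loop: for z in values:
After iteration 1: z = 14, cnt = 0
After iteration 2: z = 17, cnt = 1
After iteration 3: z = 1, cnt = 1
After iteration 4: z = 13, cnt = 1
After iteration 5: z = 14, cnt = 1
Loop ends.

Final answer: 1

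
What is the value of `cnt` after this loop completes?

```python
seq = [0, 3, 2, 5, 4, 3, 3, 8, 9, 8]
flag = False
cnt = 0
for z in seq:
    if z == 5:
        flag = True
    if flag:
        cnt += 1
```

Let's trace through this code step by step.

Initialize: seq = [0, 3, 2, 5, 4, 3, 3, 8, 9, 8]
Initialize: flag = False
Initialize: cnt = 0
Entering loop: for z in seq:
After iteration 1: z = 0, flag = False, cnt = 0
After iteration 2: z = 3, flag = False, cnt = 0
After iteration 3: z = 2, flag = False, cnt = 0
After iteration 4: z = 5, flag = True, cnt = 1
After iteration 5: z = 4, flag = True, cnt = 2
After iteration 6: z = 3, flag = True, cnt = 3
After iteration 7: z = 3, flag = True, cnt = 4
After iteration 8: z = 8, flag = True, cnt = 5
After iteration 9: z = 9, flag = True, cnt = 6
After iteration 10: z = 8, flag = True, cnt = 7
Loop ends.

Final answer: 7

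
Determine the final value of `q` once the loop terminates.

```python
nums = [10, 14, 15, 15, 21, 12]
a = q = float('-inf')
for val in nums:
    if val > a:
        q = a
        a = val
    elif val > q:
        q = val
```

Let's trace through this code step by step.

Initialize: nums = [10, 14, 15, 15, 21, 12]
Initialize: a = -inf
Initialize: q = -inf
Entering loop: for val in nums:
After iteration 1: val = 10, a = 10, q = -inf
After iteration 2: val = 14, a = 14, q = 10
After iteration 3: val = 15, a = 15, q = 14
After iteration 4: val = 15, a = 15, q = 15
After iteration 5: val = 21, a = 21, q = 15
After iteration 6: val = 12, a = 21, q = 15
Loop ends.

Final answer: 15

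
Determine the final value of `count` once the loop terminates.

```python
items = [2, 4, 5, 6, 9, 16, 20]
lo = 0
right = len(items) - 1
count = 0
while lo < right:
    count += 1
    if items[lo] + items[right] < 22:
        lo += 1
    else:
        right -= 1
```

Let's trace through this code step by step.

Initialize: items = [2, 4, 5, 6, 9, 16, 20]
Initialize: lo = 0
Initialize: right = 6
Initialize: count = 0
Entering loop: while lo < right:
After iteration 1: lo = 0, right = 5, count = 1
After iteration 2: lo = 1, right = 5, count = 2
After iteration 3: lo = 2, right = 5, count = 3
After iteration 4: lo = 3, right = 5, count = 4
After iteration 5: lo = 3, right = 4, count = 5
After iteration 6: lo = 4, right = 4, count = 6
Loop ends.

Final answer: 6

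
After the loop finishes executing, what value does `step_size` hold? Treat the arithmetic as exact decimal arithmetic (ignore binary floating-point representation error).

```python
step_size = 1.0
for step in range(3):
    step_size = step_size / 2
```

Let's trace through this code step by step.

Initialize: step_size = 1.0
Entering loop: for step in range(3):
After iteration 1: step = 0, step_size = 0.5
After iteration 2: step = 1, step_size = 0.25
After iteration 3: step = 2, step_size = 0.125
Loop ends.

Final answer: 0.125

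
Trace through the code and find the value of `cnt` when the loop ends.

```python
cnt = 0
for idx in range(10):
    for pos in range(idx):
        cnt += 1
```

Let's trace through this code step by step.

Initialize: cnt = 0
Entering loop: for idx in range(10):
After iteration 1: idx = 0, cnt = 0
After iteration 2: idx = 1, cnt = 1, pos = 0
After iteration 3: idx = 2, cnt = 3, pos = 1
After iteration 4: idx = 3, cnt = 6, pos = 2
After iteration 5: idx = 4, cnt = 10, pos = 3
After iteration 6: idx = 5, cnt = 15, pos = 4
After iteration 7: idx = 6, cnt = 21, pos = 5
After iteration 8: idx = 7, cnt = 28, pos = 6
After iteration 9: idx = 8, cnt = 36, pos = 7
After iteration 10: idx = 9, cnt = 45, pos = 8
Loop ends.

Final answer: 45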